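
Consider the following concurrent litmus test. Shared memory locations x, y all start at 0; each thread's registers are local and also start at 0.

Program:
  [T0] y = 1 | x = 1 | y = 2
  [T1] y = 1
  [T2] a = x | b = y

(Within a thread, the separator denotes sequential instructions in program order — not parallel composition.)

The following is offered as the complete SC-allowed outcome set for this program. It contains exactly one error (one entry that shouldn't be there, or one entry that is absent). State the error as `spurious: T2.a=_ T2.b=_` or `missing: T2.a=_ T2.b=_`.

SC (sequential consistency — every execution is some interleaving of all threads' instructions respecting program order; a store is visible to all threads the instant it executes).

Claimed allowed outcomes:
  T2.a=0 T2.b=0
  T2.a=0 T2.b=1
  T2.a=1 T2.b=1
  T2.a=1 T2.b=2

missing: T2.a=0 T2.b=2

outcome vector order: (T2.a,T2.b)
SC: 5 outcomes — {(0,0), (0,1), (0,2), (1,1), (1,2)}
SC∖claimed = {(0,2)}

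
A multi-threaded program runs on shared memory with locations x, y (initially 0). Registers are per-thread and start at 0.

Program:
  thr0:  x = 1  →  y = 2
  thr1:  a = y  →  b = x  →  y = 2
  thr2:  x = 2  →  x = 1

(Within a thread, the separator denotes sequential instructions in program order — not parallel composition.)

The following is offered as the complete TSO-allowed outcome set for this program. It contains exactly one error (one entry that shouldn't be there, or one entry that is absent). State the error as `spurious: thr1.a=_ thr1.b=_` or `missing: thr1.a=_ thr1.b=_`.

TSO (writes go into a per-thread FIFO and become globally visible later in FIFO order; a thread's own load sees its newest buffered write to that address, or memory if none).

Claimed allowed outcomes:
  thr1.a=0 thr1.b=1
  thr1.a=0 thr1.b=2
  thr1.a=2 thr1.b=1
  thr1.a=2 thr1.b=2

outcome vector order: (thr1.a,thr1.b)
under TSO → 00 01 02 21 22
TSO∖claimed = {00}

missing: thr1.a=0 thr1.b=0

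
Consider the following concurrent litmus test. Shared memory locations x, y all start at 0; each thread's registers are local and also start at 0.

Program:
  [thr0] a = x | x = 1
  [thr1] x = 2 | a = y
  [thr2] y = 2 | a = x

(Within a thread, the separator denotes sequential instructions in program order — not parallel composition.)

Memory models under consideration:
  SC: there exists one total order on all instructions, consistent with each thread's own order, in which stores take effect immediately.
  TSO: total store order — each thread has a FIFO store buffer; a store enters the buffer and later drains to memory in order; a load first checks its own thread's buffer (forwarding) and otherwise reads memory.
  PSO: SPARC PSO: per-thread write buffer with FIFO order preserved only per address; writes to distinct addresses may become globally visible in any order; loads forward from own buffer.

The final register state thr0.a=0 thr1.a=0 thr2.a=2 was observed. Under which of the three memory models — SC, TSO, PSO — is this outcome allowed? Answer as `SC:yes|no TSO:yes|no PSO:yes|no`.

SC:yes TSO:yes PSO:yes

outcome vector order: (thr0.a,thr1.a,thr2.a)
SC (10): 001; 002; 020; 021; 022; 201; 202; 220; 221; 222
TSO (12): 000; 001; 002; 020; 021; 022; 200; 201; 202; 220; 221; 222
PSO (12): 000; 001; 002; 020; 021; 022; 200; 201; 202; 220; 221; 222
target 002 ∈ {SC,TSO,PSO}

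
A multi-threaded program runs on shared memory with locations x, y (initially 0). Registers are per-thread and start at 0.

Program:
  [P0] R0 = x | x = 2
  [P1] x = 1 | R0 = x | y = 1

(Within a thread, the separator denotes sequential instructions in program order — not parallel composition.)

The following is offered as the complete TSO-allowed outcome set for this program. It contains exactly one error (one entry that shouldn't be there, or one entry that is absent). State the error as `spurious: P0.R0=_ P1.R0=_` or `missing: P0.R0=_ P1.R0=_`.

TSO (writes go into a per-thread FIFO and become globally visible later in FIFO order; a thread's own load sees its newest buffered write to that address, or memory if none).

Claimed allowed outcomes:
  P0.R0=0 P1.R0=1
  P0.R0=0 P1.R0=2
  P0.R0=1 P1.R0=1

missing: P0.R0=1 P1.R0=2

outcome vector order: (P0.R0,P1.R0)
under TSO → (0,1); (0,2); (1,1); (1,2)
TSO∖claimed = {(1,2)}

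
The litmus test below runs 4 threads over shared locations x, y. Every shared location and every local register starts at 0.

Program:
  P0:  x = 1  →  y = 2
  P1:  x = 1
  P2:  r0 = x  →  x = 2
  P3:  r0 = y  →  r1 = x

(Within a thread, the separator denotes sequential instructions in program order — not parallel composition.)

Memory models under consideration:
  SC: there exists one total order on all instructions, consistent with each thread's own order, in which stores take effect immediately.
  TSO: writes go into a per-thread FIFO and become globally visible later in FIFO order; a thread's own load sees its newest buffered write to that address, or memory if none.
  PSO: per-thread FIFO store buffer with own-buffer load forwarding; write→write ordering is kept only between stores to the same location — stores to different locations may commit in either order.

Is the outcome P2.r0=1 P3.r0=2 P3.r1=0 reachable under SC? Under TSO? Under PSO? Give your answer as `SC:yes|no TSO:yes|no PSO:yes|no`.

SC:no TSO:no PSO:yes

outcome vector order: (P2.r0,P3.r0,P3.r1)
[SC] allowed = {000, 001, 002, 021, 022, 100, 101, 102, 121, 122}
[TSO] allowed = {000, 001, 002, 021, 022, 100, 101, 102, 121, 122}
[PSO] allowed = {000, 001, 002, 020, 021, 022, 100, 101, 102, 120, 121, 122}
target 120 ∈ {PSO}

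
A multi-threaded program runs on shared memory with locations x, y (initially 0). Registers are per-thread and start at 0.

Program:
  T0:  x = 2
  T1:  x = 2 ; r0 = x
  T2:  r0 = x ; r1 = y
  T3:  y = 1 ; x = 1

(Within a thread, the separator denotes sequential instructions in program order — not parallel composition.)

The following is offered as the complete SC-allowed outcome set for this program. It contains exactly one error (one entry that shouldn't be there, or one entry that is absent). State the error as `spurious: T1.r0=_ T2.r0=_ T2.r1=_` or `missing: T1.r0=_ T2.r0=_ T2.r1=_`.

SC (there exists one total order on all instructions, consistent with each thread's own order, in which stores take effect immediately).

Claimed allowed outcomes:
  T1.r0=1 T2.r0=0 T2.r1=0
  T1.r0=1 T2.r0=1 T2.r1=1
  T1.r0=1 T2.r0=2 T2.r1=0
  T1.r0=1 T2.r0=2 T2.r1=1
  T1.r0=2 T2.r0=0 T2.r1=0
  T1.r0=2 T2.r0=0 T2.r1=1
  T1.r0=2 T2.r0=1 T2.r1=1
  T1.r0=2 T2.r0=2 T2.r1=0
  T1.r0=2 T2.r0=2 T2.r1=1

outcome vector order: (T1.r0,T2.r0,T2.r1)
SC: 10 outcomes — {100, 101, 111, 120, 121, 200, 201, 211, 220, 221}
SC∖claimed = {101}

missing: T1.r0=1 T2.r0=0 T2.r1=1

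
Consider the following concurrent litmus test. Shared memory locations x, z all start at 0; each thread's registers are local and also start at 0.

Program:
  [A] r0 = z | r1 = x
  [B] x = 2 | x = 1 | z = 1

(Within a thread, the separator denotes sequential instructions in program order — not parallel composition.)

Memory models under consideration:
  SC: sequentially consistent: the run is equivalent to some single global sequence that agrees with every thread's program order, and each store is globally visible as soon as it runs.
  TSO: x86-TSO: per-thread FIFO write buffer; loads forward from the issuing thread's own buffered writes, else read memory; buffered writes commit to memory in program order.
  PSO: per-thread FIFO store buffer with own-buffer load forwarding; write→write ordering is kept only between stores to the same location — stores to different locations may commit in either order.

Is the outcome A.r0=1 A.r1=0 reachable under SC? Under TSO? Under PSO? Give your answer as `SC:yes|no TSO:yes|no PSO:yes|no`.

SC:no TSO:no PSO:yes

outcome vector order: (A.r0,A.r1)
SC: 4 outcomes — {00 01 02 11}
TSO: 4 outcomes — {00 01 02 11}
PSO: 6 outcomes — {00 01 02 10 11 12}
target 10 ∈ {PSO}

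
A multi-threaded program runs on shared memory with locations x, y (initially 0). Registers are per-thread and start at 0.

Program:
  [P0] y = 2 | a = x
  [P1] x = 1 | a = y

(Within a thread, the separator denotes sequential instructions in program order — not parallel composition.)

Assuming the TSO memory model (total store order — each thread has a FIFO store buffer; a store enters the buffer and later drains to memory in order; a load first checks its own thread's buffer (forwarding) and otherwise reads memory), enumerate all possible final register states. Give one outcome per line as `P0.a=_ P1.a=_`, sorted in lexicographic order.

P0.a=0 P1.a=0
P0.a=0 P1.a=2
P0.a=1 P1.a=0
P0.a=1 P1.a=2

outcome vector order: (P0.a,P1.a)
|TSO outcomes| = 4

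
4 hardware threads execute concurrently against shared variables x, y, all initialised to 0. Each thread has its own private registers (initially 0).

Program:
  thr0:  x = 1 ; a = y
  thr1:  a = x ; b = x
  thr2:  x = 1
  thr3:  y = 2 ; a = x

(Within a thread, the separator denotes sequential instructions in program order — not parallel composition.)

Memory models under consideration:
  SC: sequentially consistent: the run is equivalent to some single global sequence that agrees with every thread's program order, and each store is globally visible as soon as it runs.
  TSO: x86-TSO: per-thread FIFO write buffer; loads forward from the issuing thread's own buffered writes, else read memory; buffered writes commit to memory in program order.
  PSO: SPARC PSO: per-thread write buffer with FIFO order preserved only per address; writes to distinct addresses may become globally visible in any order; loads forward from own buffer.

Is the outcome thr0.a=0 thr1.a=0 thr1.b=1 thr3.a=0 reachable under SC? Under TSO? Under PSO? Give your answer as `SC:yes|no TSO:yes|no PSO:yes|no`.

outcome vector order: (thr0.a,thr1.a,thr1.b,thr3.a)
under SC → (0,0,0,1), (0,0,1,1), (0,1,1,1), (2,0,0,0), (2,0,0,1), (2,0,1,0), (2,0,1,1), (2,1,1,0), (2,1,1,1)
under TSO → (0,0,0,0), (0,0,0,1), (0,0,1,0), (0,0,1,1), (0,1,1,0), (0,1,1,1), (2,0,0,0), (2,0,0,1), (2,0,1,0), (2,0,1,1), (2,1,1,0), (2,1,1,1)
under PSO → (0,0,0,0), (0,0,0,1), (0,0,1,0), (0,0,1,1), (0,1,1,0), (0,1,1,1), (2,0,0,0), (2,0,0,1), (2,0,1,0), (2,0,1,1), (2,1,1,0), (2,1,1,1)
target (0,0,1,0) ∈ {TSO,PSO}

SC:no TSO:yes PSO:yes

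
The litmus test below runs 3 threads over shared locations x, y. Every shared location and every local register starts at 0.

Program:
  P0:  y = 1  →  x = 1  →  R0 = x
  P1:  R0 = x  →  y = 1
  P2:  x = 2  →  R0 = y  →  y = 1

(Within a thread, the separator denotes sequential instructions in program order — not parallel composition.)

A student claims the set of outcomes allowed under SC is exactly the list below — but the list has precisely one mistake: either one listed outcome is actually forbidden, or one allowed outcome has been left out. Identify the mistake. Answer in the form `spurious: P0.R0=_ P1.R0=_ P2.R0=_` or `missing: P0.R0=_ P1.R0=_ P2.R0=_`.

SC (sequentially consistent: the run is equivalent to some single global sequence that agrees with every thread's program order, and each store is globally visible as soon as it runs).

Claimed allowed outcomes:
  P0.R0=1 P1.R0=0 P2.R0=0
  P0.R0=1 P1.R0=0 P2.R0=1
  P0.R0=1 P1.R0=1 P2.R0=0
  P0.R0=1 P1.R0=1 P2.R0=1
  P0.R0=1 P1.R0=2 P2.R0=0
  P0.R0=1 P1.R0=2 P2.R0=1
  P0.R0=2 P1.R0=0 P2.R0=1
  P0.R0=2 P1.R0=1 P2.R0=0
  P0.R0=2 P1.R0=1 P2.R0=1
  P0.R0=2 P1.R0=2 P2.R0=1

outcome vector order: (P0.R0,P1.R0,P2.R0)
[SC] allowed = {(1,0,0), (1,0,1), (1,1,0), (1,1,1), (1,2,0), (1,2,1), (2,0,1), (2,1,1), (2,2,1)}
claimed∖SC = {(2,1,0)}

spurious: P0.R0=2 P1.R0=1 P2.R0=0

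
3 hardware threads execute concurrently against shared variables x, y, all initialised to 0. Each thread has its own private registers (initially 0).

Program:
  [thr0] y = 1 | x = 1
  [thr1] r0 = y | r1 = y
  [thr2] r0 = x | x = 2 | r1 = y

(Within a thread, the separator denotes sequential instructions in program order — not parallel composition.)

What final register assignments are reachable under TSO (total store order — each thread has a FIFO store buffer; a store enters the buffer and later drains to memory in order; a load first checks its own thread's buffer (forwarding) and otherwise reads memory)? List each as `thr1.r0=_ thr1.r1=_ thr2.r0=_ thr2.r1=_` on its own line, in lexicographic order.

thr1.r0=0 thr1.r1=0 thr2.r0=0 thr2.r1=0
thr1.r0=0 thr1.r1=0 thr2.r0=0 thr2.r1=1
thr1.r0=0 thr1.r1=0 thr2.r0=1 thr2.r1=1
thr1.r0=0 thr1.r1=1 thr2.r0=0 thr2.r1=0
thr1.r0=0 thr1.r1=1 thr2.r0=0 thr2.r1=1
thr1.r0=0 thr1.r1=1 thr2.r0=1 thr2.r1=1
thr1.r0=1 thr1.r1=1 thr2.r0=0 thr2.r1=0
thr1.r0=1 thr1.r1=1 thr2.r0=0 thr2.r1=1
thr1.r0=1 thr1.r1=1 thr2.r0=1 thr2.r1=1

outcome vector order: (thr1.r0,thr1.r1,thr2.r0,thr2.r1)
|TSO outcomes| = 9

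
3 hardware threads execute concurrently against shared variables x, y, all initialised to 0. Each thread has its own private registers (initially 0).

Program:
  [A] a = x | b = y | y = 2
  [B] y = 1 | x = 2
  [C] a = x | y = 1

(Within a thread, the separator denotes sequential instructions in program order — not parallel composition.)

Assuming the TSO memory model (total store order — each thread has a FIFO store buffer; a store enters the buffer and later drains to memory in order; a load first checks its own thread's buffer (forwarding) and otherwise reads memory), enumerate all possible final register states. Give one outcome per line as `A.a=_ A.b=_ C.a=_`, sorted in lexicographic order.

A.a=0 A.b=0 C.a=0
A.a=0 A.b=0 C.a=2
A.a=0 A.b=1 C.a=0
A.a=0 A.b=1 C.a=2
A.a=2 A.b=1 C.a=0
A.a=2 A.b=1 C.a=2

outcome vector order: (A.a,A.b,C.a)
|TSO outcomes| = 6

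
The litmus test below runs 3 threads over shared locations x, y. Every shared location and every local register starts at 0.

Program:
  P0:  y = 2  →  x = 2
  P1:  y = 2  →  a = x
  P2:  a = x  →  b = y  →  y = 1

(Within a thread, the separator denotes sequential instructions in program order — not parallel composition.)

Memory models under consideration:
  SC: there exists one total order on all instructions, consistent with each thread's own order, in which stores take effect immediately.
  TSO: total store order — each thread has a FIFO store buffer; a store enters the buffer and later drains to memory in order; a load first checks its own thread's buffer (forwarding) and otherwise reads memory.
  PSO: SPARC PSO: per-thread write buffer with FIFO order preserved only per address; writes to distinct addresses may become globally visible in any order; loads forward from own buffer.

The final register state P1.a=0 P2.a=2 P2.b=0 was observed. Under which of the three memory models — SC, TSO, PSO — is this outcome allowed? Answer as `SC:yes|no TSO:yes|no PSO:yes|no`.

SC:no TSO:no PSO:yes

outcome vector order: (P1.a,P2.a,P2.b)
under SC → (0,0,0) (0,0,2) (0,2,2) (2,0,0) (2,0,2) (2,2,2)
under TSO → (0,0,0) (0,0,2) (0,2,2) (2,0,0) (2,0,2) (2,2,2)
under PSO → (0,0,0) (0,0,2) (0,2,0) (0,2,2) (2,0,0) (2,0,2) (2,2,0) (2,2,2)
target (0,2,0) ∈ {PSO}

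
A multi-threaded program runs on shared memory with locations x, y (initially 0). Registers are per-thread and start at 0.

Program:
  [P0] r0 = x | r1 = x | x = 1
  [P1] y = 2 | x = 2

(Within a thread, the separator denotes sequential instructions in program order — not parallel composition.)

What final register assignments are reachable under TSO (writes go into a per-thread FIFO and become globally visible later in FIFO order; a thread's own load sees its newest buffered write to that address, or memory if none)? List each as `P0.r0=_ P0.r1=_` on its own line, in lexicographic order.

P0.r0=0 P0.r1=0
P0.r0=0 P0.r1=2
P0.r0=2 P0.r1=2

outcome vector order: (P0.r0,P0.r1)
|TSO outcomes| = 3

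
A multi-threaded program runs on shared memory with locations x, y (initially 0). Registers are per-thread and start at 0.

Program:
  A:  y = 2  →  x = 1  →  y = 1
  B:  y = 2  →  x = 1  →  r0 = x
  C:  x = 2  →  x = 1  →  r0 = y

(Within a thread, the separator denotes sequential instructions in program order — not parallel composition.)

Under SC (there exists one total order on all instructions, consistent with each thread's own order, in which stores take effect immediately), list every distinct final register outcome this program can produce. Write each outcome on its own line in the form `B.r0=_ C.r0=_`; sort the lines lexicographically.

B.r0=1 C.r0=0
B.r0=1 C.r0=1
B.r0=1 C.r0=2
B.r0=2 C.r0=1
B.r0=2 C.r0=2

outcome vector order: (B.r0,C.r0)
|SC outcomes| = 5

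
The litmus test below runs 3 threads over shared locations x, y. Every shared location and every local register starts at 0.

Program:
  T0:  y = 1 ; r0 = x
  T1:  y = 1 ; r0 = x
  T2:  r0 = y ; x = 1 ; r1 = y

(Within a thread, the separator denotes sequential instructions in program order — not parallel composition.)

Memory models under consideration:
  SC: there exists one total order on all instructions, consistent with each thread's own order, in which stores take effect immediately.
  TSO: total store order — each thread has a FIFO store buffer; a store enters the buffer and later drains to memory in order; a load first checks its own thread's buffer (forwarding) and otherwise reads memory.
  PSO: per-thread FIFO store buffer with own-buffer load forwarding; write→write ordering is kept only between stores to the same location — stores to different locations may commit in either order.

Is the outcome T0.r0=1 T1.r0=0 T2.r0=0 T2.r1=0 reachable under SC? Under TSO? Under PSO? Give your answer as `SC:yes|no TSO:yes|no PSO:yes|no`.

outcome vector order: (T0.r0,T1.r0,T2.r0,T2.r1)
SC: 9 outcomes — {0001, 0011, 0101, 0111, 1001, 1011, 1100, 1101, 1111}
TSO: 12 outcomes — {0000, 0001, 0011, 0100, 0101, 0111, 1000, 1001, 1011, 1100, 1101, 1111}
PSO: 12 outcomes — {0000, 0001, 0011, 0100, 0101, 0111, 1000, 1001, 1011, 1100, 1101, 1111}
target 1000 ∈ {TSO,PSO}

SC:no TSO:yes PSO:yes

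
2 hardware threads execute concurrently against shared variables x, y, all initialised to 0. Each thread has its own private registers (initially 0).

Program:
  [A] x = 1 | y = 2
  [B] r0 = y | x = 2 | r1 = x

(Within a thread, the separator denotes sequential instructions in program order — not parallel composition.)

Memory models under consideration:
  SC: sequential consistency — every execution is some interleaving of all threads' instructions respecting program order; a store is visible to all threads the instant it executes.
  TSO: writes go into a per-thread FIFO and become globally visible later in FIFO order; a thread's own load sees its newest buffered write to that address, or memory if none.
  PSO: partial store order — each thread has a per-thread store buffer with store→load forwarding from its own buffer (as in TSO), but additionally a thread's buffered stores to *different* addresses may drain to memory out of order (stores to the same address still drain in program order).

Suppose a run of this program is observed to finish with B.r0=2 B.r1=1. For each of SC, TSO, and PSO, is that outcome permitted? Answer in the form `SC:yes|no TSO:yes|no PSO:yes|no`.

SC:no TSO:no PSO:yes

outcome vector order: (B.r0,B.r1)
[SC] allowed = {(0,1) (0,2) (2,2)}
[TSO] allowed = {(0,1) (0,2) (2,2)}
[PSO] allowed = {(0,1) (0,2) (2,1) (2,2)}
target (2,1) ∈ {PSO}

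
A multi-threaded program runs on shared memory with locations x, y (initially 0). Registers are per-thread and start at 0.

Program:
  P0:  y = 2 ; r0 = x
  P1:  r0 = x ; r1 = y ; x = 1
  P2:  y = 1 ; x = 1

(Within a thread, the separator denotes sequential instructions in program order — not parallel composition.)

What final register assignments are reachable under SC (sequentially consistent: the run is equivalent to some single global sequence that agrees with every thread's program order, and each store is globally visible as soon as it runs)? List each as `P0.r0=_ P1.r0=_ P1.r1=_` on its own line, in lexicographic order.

P0.r0=0 P1.r0=0 P1.r1=0
P0.r0=0 P1.r0=0 P1.r1=1
P0.r0=0 P1.r0=0 P1.r1=2
P0.r0=0 P1.r0=1 P1.r1=1
P0.r0=0 P1.r0=1 P1.r1=2
P0.r0=1 P1.r0=0 P1.r1=0
P0.r0=1 P1.r0=0 P1.r1=1
P0.r0=1 P1.r0=0 P1.r1=2
P0.r0=1 P1.r0=1 P1.r1=1
P0.r0=1 P1.r0=1 P1.r1=2

outcome vector order: (P0.r0,P1.r0,P1.r1)
|SC outcomes| = 10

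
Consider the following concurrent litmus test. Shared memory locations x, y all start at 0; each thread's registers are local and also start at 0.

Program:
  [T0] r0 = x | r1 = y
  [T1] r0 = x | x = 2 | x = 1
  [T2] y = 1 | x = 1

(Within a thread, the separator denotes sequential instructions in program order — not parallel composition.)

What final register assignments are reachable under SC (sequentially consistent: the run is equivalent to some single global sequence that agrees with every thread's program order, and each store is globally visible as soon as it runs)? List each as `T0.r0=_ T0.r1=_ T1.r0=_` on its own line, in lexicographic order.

T0.r0=0 T0.r1=0 T1.r0=0
T0.r0=0 T0.r1=0 T1.r0=1
T0.r0=0 T0.r1=1 T1.r0=0
T0.r0=0 T0.r1=1 T1.r0=1
T0.r0=1 T0.r1=0 T1.r0=0
T0.r0=1 T0.r1=1 T1.r0=0
T0.r0=1 T0.r1=1 T1.r0=1
T0.r0=2 T0.r1=0 T1.r0=0
T0.r0=2 T0.r1=1 T1.r0=0
T0.r0=2 T0.r1=1 T1.r0=1

outcome vector order: (T0.r0,T0.r1,T1.r0)
|SC outcomes| = 10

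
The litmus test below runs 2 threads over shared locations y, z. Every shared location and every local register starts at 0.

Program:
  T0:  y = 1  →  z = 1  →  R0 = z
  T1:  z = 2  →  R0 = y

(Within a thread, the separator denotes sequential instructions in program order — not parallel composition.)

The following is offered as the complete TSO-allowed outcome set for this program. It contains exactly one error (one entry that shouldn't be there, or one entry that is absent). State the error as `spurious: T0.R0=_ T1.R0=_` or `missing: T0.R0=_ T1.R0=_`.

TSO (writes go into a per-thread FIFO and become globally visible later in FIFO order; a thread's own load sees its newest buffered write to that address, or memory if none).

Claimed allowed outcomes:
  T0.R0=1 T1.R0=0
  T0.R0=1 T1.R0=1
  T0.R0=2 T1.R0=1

outcome vector order: (T0.R0,T1.R0)
[TSO] allowed = {1/0; 1/1; 2/0; 2/1}
TSO∖claimed = {2/0}

missing: T0.R0=2 T1.R0=0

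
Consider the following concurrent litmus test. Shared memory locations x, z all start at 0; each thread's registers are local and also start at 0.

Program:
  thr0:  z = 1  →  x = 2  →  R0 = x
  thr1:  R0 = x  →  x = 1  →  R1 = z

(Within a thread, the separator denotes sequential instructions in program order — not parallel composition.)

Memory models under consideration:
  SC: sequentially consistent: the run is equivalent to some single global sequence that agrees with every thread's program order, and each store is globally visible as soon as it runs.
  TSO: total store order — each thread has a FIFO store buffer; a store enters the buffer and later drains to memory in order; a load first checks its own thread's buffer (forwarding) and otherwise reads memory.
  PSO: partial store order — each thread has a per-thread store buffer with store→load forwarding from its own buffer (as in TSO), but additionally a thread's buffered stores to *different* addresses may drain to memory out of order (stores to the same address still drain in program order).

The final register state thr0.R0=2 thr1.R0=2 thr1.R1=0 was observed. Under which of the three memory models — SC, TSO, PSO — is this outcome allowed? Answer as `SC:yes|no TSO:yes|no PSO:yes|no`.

outcome vector order: (thr0.R0,thr1.R0,thr1.R1)
under SC → 1/0/1, 1/2/1, 2/0/0, 2/0/1, 2/2/1
under TSO → 1/0/0, 1/0/1, 1/2/1, 2/0/0, 2/0/1, 2/2/1
under PSO → 1/0/0, 1/0/1, 1/2/0, 1/2/1, 2/0/0, 2/0/1, 2/2/0, 2/2/1
target 2/2/0 ∈ {PSO}

SC:no TSO:no PSO:yes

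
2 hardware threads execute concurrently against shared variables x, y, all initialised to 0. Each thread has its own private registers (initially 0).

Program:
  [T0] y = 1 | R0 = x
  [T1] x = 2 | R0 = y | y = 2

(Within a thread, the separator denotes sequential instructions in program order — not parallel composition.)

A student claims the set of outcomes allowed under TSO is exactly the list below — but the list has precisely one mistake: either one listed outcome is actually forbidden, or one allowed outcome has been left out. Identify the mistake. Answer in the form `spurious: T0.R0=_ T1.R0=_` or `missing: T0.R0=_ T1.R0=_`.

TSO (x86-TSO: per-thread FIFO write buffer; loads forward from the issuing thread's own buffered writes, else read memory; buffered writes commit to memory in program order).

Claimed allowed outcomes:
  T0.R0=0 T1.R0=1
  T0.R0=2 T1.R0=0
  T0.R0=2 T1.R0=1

missing: T0.R0=0 T1.R0=0

outcome vector order: (T0.R0,T1.R0)
[TSO] allowed = {0/0 0/1 2/0 2/1}
TSO∖claimed = {0/0}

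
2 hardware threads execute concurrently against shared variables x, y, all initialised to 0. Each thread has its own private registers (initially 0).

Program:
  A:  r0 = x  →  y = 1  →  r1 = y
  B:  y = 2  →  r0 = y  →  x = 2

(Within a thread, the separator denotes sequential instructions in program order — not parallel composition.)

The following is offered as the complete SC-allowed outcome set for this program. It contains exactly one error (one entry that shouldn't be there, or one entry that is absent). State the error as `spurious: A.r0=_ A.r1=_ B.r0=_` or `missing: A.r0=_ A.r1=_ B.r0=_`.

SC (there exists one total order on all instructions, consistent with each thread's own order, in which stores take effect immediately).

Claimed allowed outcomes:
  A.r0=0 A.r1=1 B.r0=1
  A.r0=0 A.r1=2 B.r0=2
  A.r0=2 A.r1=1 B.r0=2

outcome vector order: (A.r0,A.r1,B.r0)
under SC → 0/1/1 0/1/2 0/2/2 2/1/2
SC∖claimed = {0/1/2}

missing: A.r0=0 A.r1=1 B.r0=2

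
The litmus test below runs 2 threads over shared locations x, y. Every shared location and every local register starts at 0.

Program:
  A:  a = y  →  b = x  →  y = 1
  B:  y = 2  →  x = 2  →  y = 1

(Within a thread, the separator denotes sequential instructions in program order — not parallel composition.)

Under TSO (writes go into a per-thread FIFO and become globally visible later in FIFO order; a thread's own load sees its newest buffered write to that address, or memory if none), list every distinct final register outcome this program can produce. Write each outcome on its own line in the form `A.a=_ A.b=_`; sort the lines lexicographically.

A.a=0 A.b=0
A.a=0 A.b=2
A.a=1 A.b=2
A.a=2 A.b=0
A.a=2 A.b=2

outcome vector order: (A.a,A.b)
|TSO outcomes| = 5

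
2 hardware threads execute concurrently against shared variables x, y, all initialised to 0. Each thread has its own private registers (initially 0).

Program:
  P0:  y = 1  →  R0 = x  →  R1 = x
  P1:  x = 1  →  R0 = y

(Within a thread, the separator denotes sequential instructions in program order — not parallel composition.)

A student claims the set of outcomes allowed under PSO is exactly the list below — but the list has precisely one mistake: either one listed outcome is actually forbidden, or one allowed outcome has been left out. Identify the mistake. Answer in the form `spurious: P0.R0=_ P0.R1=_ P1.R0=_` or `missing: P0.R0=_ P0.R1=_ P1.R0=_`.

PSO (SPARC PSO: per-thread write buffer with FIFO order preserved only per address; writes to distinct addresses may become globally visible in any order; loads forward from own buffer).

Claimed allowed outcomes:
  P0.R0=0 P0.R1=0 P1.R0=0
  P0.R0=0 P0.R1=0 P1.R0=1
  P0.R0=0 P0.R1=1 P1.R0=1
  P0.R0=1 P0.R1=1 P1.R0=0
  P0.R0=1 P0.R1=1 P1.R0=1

outcome vector order: (P0.R0,P0.R1,P1.R0)
under PSO → 000; 001; 010; 011; 110; 111
PSO∖claimed = {010}

missing: P0.R0=0 P0.R1=1 P1.R0=0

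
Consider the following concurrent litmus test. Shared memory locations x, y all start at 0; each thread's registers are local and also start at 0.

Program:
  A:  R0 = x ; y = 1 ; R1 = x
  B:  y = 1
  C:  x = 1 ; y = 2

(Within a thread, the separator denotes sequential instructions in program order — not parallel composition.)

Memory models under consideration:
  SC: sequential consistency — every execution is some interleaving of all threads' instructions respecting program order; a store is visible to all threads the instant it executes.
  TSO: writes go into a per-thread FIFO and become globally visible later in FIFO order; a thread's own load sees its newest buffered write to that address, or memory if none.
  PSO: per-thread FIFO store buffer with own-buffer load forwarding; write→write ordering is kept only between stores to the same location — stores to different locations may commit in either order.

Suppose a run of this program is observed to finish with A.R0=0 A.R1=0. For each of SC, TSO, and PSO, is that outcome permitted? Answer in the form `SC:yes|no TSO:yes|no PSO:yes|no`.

outcome vector order: (A.R0,A.R1)
under SC → 00, 01, 11
under TSO → 00, 01, 11
under PSO → 00, 01, 11
target 00 ∈ {SC,TSO,PSO}

SC:yes TSO:yes PSO:yes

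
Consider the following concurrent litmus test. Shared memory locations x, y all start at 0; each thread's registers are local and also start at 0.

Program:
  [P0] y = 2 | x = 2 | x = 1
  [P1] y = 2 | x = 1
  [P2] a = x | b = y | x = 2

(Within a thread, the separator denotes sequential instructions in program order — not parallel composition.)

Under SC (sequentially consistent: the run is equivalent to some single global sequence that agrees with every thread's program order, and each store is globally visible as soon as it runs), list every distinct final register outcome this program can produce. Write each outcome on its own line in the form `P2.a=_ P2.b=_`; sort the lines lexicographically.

outcome vector order: (P2.a,P2.b)
|SC outcomes| = 4

P2.a=0 P2.b=0
P2.a=0 P2.b=2
P2.a=1 P2.b=2
P2.a=2 P2.b=2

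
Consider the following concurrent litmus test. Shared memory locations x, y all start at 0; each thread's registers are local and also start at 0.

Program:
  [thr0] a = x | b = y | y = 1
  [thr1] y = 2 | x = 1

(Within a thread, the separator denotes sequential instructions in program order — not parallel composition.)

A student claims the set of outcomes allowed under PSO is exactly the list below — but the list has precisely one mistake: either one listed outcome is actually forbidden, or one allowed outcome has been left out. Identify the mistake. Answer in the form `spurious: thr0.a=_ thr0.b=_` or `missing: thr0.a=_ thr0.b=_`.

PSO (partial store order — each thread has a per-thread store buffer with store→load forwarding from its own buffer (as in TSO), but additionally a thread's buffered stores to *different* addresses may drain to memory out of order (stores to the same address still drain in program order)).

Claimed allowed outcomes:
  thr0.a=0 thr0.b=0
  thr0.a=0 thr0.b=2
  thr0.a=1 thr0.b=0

outcome vector order: (thr0.a,thr0.b)
[PSO] allowed = {<0 0>; <0 2>; <1 0>; <1 2>}
PSO∖claimed = {<1 2>}

missing: thr0.a=1 thr0.b=2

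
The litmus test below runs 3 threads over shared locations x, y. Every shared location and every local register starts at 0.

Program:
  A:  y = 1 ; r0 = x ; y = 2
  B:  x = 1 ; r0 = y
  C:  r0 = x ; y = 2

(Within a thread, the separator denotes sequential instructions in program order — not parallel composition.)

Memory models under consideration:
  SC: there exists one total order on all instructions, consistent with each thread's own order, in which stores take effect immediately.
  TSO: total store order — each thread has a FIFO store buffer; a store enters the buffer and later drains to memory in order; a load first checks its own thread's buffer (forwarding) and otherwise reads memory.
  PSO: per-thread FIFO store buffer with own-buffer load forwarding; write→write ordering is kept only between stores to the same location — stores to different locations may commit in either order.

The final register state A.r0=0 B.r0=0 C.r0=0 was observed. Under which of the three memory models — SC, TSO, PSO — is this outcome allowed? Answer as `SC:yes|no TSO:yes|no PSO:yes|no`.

SC:no TSO:yes PSO:yes

outcome vector order: (A.r0,B.r0,C.r0)
SC (10): 0/1/0, 0/1/1, 0/2/0, 0/2/1, 1/0/0, 1/0/1, 1/1/0, 1/1/1, 1/2/0, 1/2/1
TSO (12): 0/0/0, 0/0/1, 0/1/0, 0/1/1, 0/2/0, 0/2/1, 1/0/0, 1/0/1, 1/1/0, 1/1/1, 1/2/0, 1/2/1
PSO (12): 0/0/0, 0/0/1, 0/1/0, 0/1/1, 0/2/0, 0/2/1, 1/0/0, 1/0/1, 1/1/0, 1/1/1, 1/2/0, 1/2/1
target 0/0/0 ∈ {TSO,PSO}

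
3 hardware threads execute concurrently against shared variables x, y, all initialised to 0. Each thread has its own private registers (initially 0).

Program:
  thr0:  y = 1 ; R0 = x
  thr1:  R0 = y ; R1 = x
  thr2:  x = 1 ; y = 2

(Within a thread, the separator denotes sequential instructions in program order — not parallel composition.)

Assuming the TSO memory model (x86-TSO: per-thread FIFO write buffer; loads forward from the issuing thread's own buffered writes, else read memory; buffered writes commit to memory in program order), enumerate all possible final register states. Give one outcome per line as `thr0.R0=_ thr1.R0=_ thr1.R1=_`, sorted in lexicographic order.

thr0.R0=0 thr1.R0=0 thr1.R1=0
thr0.R0=0 thr1.R0=0 thr1.R1=1
thr0.R0=0 thr1.R0=1 thr1.R1=0
thr0.R0=0 thr1.R0=1 thr1.R1=1
thr0.R0=0 thr1.R0=2 thr1.R1=1
thr0.R0=1 thr1.R0=0 thr1.R1=0
thr0.R0=1 thr1.R0=0 thr1.R1=1
thr0.R0=1 thr1.R0=1 thr1.R1=0
thr0.R0=1 thr1.R0=1 thr1.R1=1
thr0.R0=1 thr1.R0=2 thr1.R1=1

outcome vector order: (thr0.R0,thr1.R0,thr1.R1)
|TSO outcomes| = 10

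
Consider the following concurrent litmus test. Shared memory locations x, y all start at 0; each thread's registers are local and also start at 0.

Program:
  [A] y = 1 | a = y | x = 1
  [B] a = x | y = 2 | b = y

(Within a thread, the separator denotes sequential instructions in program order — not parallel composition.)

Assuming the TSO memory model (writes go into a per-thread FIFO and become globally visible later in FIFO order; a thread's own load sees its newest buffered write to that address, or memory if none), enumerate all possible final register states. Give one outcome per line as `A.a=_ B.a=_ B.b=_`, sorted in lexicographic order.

outcome vector order: (A.a,B.a,B.b)
|TSO outcomes| = 4

A.a=1 B.a=0 B.b=1
A.a=1 B.a=0 B.b=2
A.a=1 B.a=1 B.b=2
A.a=2 B.a=0 B.b=2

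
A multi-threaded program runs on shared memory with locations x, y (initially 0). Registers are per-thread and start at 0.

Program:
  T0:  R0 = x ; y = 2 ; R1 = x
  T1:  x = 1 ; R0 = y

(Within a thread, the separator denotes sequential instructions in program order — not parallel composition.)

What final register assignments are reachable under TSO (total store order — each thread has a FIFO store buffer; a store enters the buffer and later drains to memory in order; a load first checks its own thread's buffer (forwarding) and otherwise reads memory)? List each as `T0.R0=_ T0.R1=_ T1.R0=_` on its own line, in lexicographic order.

outcome vector order: (T0.R0,T0.R1,T1.R0)
|TSO outcomes| = 6

T0.R0=0 T0.R1=0 T1.R0=0
T0.R0=0 T0.R1=0 T1.R0=2
T0.R0=0 T0.R1=1 T1.R0=0
T0.R0=0 T0.R1=1 T1.R0=2
T0.R0=1 T0.R1=1 T1.R0=0
T0.R0=1 T0.R1=1 T1.R0=2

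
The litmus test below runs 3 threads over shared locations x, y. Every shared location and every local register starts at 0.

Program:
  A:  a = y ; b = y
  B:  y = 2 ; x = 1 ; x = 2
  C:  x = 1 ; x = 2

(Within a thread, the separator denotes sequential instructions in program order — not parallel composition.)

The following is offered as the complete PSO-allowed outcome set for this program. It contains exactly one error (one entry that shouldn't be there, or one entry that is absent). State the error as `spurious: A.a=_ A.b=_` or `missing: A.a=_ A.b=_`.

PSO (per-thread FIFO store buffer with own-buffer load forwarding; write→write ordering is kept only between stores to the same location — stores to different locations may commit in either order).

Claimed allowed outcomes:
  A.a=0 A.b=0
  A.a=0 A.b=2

missing: A.a=2 A.b=2

outcome vector order: (A.a,A.b)
[PSO] allowed = {0/0; 0/2; 2/2}
PSO∖claimed = {2/2}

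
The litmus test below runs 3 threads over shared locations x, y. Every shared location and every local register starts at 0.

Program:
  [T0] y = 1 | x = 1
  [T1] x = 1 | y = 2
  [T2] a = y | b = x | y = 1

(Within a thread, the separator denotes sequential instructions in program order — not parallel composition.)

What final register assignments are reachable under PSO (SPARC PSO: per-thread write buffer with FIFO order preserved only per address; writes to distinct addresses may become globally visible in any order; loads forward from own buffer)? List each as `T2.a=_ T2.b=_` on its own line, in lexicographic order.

outcome vector order: (T2.a,T2.b)
|PSO outcomes| = 6

T2.a=0 T2.b=0
T2.a=0 T2.b=1
T2.a=1 T2.b=0
T2.a=1 T2.b=1
T2.a=2 T2.b=0
T2.a=2 T2.b=1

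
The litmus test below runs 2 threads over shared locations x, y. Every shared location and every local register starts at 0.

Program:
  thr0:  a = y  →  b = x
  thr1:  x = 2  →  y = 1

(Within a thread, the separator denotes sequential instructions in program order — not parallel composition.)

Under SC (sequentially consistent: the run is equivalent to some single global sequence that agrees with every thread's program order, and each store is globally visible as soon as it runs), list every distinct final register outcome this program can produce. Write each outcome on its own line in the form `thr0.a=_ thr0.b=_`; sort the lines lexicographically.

outcome vector order: (thr0.a,thr0.b)
|SC outcomes| = 3

thr0.a=0 thr0.b=0
thr0.a=0 thr0.b=2
thr0.a=1 thr0.b=2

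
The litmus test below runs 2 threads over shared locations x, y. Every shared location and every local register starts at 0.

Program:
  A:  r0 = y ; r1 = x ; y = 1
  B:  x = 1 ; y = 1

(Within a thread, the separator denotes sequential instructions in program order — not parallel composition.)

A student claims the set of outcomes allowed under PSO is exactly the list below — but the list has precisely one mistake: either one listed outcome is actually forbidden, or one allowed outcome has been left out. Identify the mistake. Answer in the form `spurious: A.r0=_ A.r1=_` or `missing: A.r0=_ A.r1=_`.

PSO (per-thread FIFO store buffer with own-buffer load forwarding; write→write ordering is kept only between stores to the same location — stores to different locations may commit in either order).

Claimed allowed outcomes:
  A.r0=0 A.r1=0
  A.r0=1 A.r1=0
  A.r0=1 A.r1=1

missing: A.r0=0 A.r1=1

outcome vector order: (A.r0,A.r1)
PSO (4): 0/0; 0/1; 1/0; 1/1
PSO∖claimed = {0/1}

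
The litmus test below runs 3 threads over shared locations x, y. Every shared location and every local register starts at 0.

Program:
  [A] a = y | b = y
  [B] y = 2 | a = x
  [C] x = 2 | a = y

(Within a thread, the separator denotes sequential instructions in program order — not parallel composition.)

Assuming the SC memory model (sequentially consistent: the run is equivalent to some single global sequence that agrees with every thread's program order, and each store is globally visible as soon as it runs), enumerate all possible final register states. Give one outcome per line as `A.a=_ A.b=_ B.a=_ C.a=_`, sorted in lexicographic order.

A.a=0 A.b=0 B.a=0 C.a=2
A.a=0 A.b=0 B.a=2 C.a=0
A.a=0 A.b=0 B.a=2 C.a=2
A.a=0 A.b=2 B.a=0 C.a=2
A.a=0 A.b=2 B.a=2 C.a=0
A.a=0 A.b=2 B.a=2 C.a=2
A.a=2 A.b=2 B.a=0 C.a=2
A.a=2 A.b=2 B.a=2 C.a=0
A.a=2 A.b=2 B.a=2 C.a=2

outcome vector order: (A.a,A.b,B.a,C.a)
|SC outcomes| = 9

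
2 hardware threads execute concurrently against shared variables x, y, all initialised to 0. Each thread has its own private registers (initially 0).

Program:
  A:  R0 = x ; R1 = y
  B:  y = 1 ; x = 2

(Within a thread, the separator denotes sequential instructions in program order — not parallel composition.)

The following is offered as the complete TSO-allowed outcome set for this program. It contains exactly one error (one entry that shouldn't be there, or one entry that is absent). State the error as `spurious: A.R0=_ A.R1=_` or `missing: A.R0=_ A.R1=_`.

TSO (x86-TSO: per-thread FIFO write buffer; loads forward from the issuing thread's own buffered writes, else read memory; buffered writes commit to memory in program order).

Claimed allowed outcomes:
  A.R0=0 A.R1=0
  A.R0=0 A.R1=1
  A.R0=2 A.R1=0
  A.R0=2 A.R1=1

outcome vector order: (A.R0,A.R1)
under TSO → <0 0>; <0 1>; <2 1>
claimed∖TSO = {<2 0>}

spurious: A.R0=2 A.R1=0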